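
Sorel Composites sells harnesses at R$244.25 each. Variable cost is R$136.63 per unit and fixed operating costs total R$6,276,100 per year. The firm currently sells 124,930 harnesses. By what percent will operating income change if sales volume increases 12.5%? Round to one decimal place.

+23.4%

At 124,930 units, contribution = 124,930 × R$107.62 = R$13,444,966.60.
Operating income = contribution − fixed costs = R$13,444,966.60 − R$6,276,100 = R$7,168,866.60.
DOL = contribution ÷ EBIT = R$13,444,966.60 ÷ R$7,168,866.60 = 1.8755.
So EBIT moves 1.8755 × (+12.5%) = +23.4%.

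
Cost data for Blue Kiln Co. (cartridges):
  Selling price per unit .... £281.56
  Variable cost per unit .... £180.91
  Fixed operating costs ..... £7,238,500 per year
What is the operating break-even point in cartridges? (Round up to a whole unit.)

Each unit contributes £281.56 − £180.91 = £100.65.
Break-even volume = fixed costs ÷ CM per unit = £7,238,500 ÷ £100.65 = 71,917.54, so 71,918 cartridges.

71,918 cartridges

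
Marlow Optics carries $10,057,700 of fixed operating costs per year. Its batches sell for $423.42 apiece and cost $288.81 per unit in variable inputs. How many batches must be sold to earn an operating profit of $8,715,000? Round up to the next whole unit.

Unit CM = price − variable cost = $423.42 − $288.81 = $134.61.
Need Q such that Q × $134.61 − $10,057,700 = $8,715,000, i.e. Q = $18,772,700 / $134.61 = 139,459.92 → 139,460.

139,460 batches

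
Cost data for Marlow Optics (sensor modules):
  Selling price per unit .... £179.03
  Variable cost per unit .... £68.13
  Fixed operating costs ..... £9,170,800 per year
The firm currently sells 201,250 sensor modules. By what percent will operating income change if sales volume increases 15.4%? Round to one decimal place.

Contribution at this volume is 201,250 × £110.90 = £22,318,625.00.
EBIT = £22,318,625.00 − £9,170,800 = £13,147,825.00.
DOL = contribution ÷ EBIT = £22,318,625.00 ÷ £13,147,825.00 = 1.6975.
So EBIT moves 1.6975 × (+15.4%) = +26.1%.

+26.1%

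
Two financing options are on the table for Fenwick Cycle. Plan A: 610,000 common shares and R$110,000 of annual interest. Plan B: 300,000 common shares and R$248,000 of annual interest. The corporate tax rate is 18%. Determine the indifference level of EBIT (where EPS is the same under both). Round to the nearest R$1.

Set EPS_A = EPS_B: (EBIT − R$110,000)(1 − 0.18) ÷ 610,000 = (EBIT − R$248,000)(1 − 0.18) ÷ 300,000.
The (1 − t) factor cancels: (EBIT − 110,000) × 300,000 = (EBIT − 248,000) × 610,000.
EBIT × (610,000 − 300,000) = 248,000 × 610,000 − 110,000 × 300,000 = 118,280,000,000, so EBIT = 118,280,000,000 ÷ 310,000 = 381,548.39.

R$381,548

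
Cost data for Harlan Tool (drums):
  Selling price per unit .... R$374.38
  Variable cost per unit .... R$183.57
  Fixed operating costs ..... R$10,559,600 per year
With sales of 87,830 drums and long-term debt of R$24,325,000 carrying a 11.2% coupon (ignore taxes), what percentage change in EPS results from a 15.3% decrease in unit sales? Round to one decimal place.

-73.8%

Contribution at this volume is 87,830 × R$190.81 = R$16,758,842.30.
Subtracting fixed costs: EBIT = R$16,758,842.30 − R$10,559,600 = R$6,199,242.30.
Interest = R$2,724,400.00, so EBIT − I = R$3,474,842.30.
DCL = total CM / (EBIT − I) = R$16,758,842.30 / R$3,474,842.30 = 4.8229.
EPS therefore changes by 4.8229 × (-15.3%) = -73.8%.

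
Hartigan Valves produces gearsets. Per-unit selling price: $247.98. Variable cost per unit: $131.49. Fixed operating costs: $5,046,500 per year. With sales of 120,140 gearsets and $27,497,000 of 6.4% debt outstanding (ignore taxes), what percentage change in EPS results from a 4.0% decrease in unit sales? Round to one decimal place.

-7.8%

At 120,140 units, contribution = 120,140 × $116.49 = $13,995,108.60.
EBIT = $13,995,108.60 − $5,046,500 = $8,948,608.60.
Interest = $1,759,808.00, so EBIT − I = $7,188,800.60.
DCL = total CM / (EBIT − I) = $13,995,108.60 / $7,188,800.60 = 1.9468.
EPS therefore changes by 1.9468 × (-4.0%) = -7.8%.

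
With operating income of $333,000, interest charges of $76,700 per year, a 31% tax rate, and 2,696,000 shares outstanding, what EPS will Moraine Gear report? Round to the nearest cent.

$0.07

Interest = $76,700.00, so EBT = $333,000 − $76,700.00 = $256,300.00.
Net income = $256,300.00 × (1 − 0.31) = $176,847.00.
Per share: $176,847.00 / 2,696,000 shares = $0.07.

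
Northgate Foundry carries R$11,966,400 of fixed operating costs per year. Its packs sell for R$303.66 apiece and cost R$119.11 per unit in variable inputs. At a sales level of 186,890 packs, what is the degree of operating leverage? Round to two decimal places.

1.53

At 186,890 units, contribution = 186,890 × R$184.55 = R$34,490,549.50.
EBIT = R$34,490,549.50 − R$11,966,400 = R$22,524,149.50.
Degree of operating leverage = R$34,490,549.50 / R$22,524,149.50 = 1.5313.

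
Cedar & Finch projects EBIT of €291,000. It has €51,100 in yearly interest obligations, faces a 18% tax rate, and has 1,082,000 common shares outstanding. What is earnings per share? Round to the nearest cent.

Interest = €51,100.00, so EBT = €291,000 − €51,100.00 = €239,900.00.
After tax at 18%: net income = €239,900.00 × 0.82 = €196,718.00.
Per share: €196,718.00 / 1,082,000 shares = €0.18.

€0.18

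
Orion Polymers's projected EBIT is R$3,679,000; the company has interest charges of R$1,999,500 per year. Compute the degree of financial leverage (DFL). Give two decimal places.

2.19

Interest = R$1,999,500.00.
Degree of financial leverage = EBIT / (EBIT − interest) = R$3,679,000 / R$1,679,500.00 = 2.1905.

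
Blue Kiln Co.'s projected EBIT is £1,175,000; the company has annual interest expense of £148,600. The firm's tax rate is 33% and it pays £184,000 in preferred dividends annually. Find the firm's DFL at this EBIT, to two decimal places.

Interest = £148,600.00.
Preferred dividends grossed up pre-tax: £184,000 / (1 − 0.33) = £274,626.87.
DFL = EBIT ÷ [EBIT − I − D_p/(1−t)] = £1,175,000 ÷ [£1,175,000 − £148,600.00 − £274,626.87] = £1,175,000 ÷ £751,773.13 = 1.5630.

1.56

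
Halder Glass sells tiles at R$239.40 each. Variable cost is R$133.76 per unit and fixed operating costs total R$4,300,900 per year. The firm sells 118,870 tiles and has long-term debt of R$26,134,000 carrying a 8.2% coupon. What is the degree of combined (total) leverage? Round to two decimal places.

Contribution at this volume is 118,870 × R$105.64 = R$12,557,426.80.
Operating income = contribution − fixed costs = R$12,557,426.80 − R$4,300,900 = R$8,256,526.80. Interest = R$2,142,988.00, so EBIT − I = R$6,113,538.80.
DCL = contribution ÷ (EBIT − I) = R$12,557,426.80 ÷ R$6,113,538.80 = 2.0540.

2.05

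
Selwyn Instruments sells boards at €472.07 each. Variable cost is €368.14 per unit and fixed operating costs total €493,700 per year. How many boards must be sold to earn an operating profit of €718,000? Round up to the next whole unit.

Each unit contributes €472.07 − €368.14 = €103.93.
Need Q such that Q × €103.93 − €493,700 = €718,000, i.e. Q = €1,211,700 / €103.93 = 11,658.81 → 11,659.

11,659 boards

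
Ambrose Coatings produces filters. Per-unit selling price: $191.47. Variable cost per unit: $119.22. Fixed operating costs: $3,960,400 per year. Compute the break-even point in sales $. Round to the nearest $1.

Contribution margin per unit = $191.47 − $119.22 = $72.25, a CM ratio of $72.25 ÷ $191.47 = 0.3773.
Break-even sales = FC ÷ CM ratio = $3,960,400 × $191.47 / $72.25 = $10,495,471.

$10,495,471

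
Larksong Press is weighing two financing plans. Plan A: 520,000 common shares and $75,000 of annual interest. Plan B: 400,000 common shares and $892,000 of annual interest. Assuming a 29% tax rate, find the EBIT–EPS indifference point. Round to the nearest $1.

$3,615,333

Set EPS_A = EPS_B: (EBIT − $75,000)(1 − 0.29) ÷ 520,000 = (EBIT − $892,000)(1 − 0.29) ÷ 400,000.
Cancelling (1 − t) and cross-multiplying: 400,000·(EBIT − 75,000) = 520,000·(EBIT − 892,000).
Solving, EBIT = (892,000·520,000 − 75,000·400,000) / (520,000 − 400,000) = 433,840,000,000 / 120,000 = 3,615,333.33.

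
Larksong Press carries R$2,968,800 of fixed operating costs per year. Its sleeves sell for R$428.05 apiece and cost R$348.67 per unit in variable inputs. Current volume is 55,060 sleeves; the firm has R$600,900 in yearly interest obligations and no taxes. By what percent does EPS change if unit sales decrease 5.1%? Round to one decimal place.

At 55,060 units, contribution = 55,060 × R$79.38 = R$4,370,662.80.
Subtracting fixed costs: EBIT = R$4,370,662.80 − R$2,968,800 = R$1,401,862.80.
Interest = R$600,900.00, so EBIT − I = R$800,962.80.
DCL = total CM / (EBIT − I) = R$4,370,662.80 / R$800,962.80 = 5.4568.
%ΔEPS = DCL × %ΔSales = 5.4568 × -5.1% = -27.8%.

-27.8%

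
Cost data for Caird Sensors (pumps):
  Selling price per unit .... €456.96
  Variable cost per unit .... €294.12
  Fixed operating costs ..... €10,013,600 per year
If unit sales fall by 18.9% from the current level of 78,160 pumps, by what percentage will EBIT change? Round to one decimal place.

At 78,160 units, contribution = 78,160 × €162.84 = €12,727,574.40.
Operating income = contribution − fixed costs = €12,727,574.40 − €10,013,600 = €2,713,974.40.
So DOL = total CM / EBIT = €12,727,574.40 / €2,713,974.40 = 4.6896.
Operating income changes by 4.6896 × -18.9% = -88.6%.

-88.6%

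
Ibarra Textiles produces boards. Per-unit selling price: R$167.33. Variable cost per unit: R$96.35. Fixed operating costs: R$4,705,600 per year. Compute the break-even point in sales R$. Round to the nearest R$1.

R$11,093,097

Contribution margin per unit = R$167.33 − R$96.35 = R$70.98, a CM ratio of R$70.98 ÷ R$167.33 = 0.4242.
Break-even revenue = fixed costs × price ÷ CM = R$4,705,600 × R$167.33 ÷ R$70.98 = R$11,093,097.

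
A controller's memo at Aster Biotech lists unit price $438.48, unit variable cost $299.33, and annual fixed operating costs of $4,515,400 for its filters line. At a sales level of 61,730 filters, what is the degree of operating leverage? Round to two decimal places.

At 61,730 units, contribution = 61,730 × $139.15 = $8,589,729.50.
EBIT = $8,589,729.50 − $4,515,400 = $4,074,329.50.
DOL = contribution ÷ EBIT = $8,589,729.50 ÷ $4,074,329.50 = 2.1083.

2.11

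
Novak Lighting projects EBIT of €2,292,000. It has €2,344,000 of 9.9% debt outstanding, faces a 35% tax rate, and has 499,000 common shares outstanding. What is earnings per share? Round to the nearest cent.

Interest = €232,056.00, so EBT = €2,292,000 − €232,056.00 = €2,059,944.00.
After tax at 35%: net income = €2,059,944.00 × 0.65 = €1,338,963.60.
Per share: €1,338,963.60 / 499,000 shares = €2.68.

€2.68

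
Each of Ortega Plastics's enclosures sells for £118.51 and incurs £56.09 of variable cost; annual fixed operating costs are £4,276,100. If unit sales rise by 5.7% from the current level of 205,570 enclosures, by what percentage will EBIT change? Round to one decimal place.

Contribution at this volume is 205,570 × £62.42 = £12,831,679.40.
EBIT = £12,831,679.40 − £4,276,100 = £8,555,579.40.
So DOL = total CM / EBIT = £12,831,679.40 / £8,555,579.40 = 1.4998.
%ΔEBIT = DOL × %ΔSales = 1.4998 × +5.7% = +8.5%.

+8.5%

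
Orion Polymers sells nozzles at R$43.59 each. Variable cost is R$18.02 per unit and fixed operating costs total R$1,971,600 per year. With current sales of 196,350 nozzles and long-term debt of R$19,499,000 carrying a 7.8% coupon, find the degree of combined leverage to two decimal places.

Contribution at this volume is 196,350 × R$25.57 = R$5,020,669.50.
EBIT = R$5,020,669.50 − R$1,971,600 = R$3,049,069.50. Interest = R$1,520,922.00.
DOL = R$5,020,669.50 ÷ R$3,049,069.50 = 1.6466; DFL = R$3,049,069.50 ÷ R$1,528,147.50 = 1.9953.
DCL = DOL × DFL = 1.6466 × 1.9953 = 3.2855.

3.29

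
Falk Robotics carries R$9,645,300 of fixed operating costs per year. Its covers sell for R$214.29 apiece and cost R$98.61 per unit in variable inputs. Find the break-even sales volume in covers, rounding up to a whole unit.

Contribution margin per unit = R$214.29 − R$98.61 = R$115.68.
Units to break even: R$9,645,300 ÷ R$115.68 = 83,379.15, rounded up to 83,380.

83,380 covers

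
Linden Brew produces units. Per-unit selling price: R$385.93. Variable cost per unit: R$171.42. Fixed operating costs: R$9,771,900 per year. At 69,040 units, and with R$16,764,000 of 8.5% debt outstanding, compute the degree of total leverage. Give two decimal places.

At 69,040 units, contribution = 69,040 × R$214.51 = R$14,809,770.40.
Subtracting fixed costs: EBIT = R$14,809,770.40 − R$9,771,900 = R$5,037,870.40. Interest = R$1,424,940.00.
DOL = R$14,809,770.40 ÷ R$5,037,870.40 = 2.9397; DFL = R$5,037,870.40 ÷ R$3,612,930.40 = 1.3944.
Combined leverage = 2.9397 × 1.3944 = 4.0991.

4.10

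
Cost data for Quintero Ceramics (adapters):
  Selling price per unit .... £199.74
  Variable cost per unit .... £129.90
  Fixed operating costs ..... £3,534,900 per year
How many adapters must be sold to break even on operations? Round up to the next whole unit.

50,615 adapters

Each unit contributes £199.74 − £129.90 = £69.84.
Units to break even: £3,534,900 ÷ £69.84 = 50,614.26, rounded up to 50,615.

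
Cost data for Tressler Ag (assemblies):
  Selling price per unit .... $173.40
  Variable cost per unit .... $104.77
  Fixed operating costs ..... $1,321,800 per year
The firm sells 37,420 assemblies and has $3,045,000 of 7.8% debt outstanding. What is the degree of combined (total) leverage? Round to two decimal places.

At 37,420 units, contribution = 37,420 × $68.63 = $2,568,134.60.
EBIT = $2,568,134.60 − $1,321,800 = $1,246,334.60. Interest = $237,510.00, so EBIT − I = $1,008,824.60.
Degree of total leverage = total CM / (EBIT − interest) = $2,568,134.60 / $1,008,824.60 = 2.5457.

2.55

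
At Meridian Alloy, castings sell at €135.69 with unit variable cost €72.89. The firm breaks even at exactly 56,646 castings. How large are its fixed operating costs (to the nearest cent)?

€3,557,368.80

Contribution margin per unit = €135.69 − €72.89 = €62.80.
Fixed costs = break-even units × CM = 56,646 × €62.80 = €3,557,368.80.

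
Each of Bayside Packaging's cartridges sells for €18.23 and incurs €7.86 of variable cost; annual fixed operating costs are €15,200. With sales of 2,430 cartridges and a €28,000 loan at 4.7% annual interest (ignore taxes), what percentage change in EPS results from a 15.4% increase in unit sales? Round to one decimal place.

+44.7%

Total contribution margin = 2,430 × €10.37 = €25,199.10.
Subtracting fixed costs: EBIT = €25,199.10 − €15,200 = €9,999.10.
Interest = €1,316.00, so EBIT − I = €8,683.10.
Degree of combined leverage = contribution ÷ (EBIT − I) = €25,199.10 ÷ €8,683.10 = 2.9021.
%ΔEPS = DCL × %ΔSales = 2.9021 × +15.4% = +44.7%.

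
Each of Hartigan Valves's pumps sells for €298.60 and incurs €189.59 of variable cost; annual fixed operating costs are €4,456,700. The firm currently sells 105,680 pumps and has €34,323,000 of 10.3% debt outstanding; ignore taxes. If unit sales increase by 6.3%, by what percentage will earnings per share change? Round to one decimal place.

Total contribution margin = 105,680 × €109.01 = €11,520,176.80.
Operating income = contribution − fixed costs = €11,520,176.80 − €4,456,700 = €7,063,476.80.
After interest of €3,535,269.00, pre-tax earnings = €3,528,207.80.
Degree of combined leverage = contribution ÷ (EBIT − I) = €11,520,176.80 ÷ €3,528,207.80 = 3.2652.
%ΔEPS = DCL × %ΔSales = 3.2652 × +6.3% = +20.6%.

+20.6%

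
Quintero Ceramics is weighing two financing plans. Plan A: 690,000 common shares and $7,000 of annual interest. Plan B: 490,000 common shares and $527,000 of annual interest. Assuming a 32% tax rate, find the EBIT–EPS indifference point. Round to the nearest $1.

Set EPS_A = EPS_B: (EBIT − $7,000)(1 − 0.32) ÷ 690,000 = (EBIT − $527,000)(1 − 0.32) ÷ 490,000.
Cancelling (1 − t) and cross-multiplying: 490,000·(EBIT − 7,000) = 690,000·(EBIT − 527,000).
EBIT × (690,000 − 490,000) = 527,000 × 690,000 − 7,000 × 490,000 = 360,200,000,000, so EBIT = 360,200,000,000 ÷ 200,000 = 1,801,000.00.

$1,801,000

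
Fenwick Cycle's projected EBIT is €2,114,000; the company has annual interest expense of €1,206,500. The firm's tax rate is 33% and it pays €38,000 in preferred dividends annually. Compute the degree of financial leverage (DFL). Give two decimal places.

Annual interest charges come to €1,206,500.00.
Pre-tax preferred-dividend burden = €38,000 ÷ (1 − 0.33) = €56,716.42.
DFL = EBIT ÷ [EBIT − I − D_p/(1−t)] = €2,114,000 ÷ [€2,114,000 − €1,206,500.00 − €56,716.42] = €2,114,000 ÷ €850,783.58 = 2.4848.

2.48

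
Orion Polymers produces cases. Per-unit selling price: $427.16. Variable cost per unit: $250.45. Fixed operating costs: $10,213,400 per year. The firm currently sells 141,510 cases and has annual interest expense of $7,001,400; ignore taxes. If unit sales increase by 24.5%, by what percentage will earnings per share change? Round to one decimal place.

At 141,510 units, contribution = 141,510 × $176.71 = $25,006,232.10.
EBIT = $25,006,232.10 − $10,213,400 = $14,792,832.10.
After interest of $7,001,400.00, pre-tax earnings = $7,791,432.10.
DCL = total CM / (EBIT − I) = $25,006,232.10 / $7,791,432.10 = 3.2095.
EPS therefore changes by 3.2095 × (+24.5%) = +78.6%.

+78.6%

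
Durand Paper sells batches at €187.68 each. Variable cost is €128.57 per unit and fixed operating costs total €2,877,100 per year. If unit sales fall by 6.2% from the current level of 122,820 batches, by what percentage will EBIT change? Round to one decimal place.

-10.3%

At 122,820 units, contribution = 122,820 × €59.11 = €7,259,890.20.
EBIT = €7,259,890.20 − €2,877,100 = €4,382,790.20.
Degree of operating leverage = €7,259,890.20 / €4,382,790.20 = 1.6565.
Operating income changes by 1.6565 × -6.2% = -10.3%.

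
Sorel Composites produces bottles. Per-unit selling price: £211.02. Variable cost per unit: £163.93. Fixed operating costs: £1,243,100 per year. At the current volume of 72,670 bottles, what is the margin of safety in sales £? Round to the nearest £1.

£9,764,236

Each unit contributes £211.02 − £163.93 = £47.09. Break-even units = £1,243,100 ÷ £47.09 = 26,398.39; break-even revenue = 26,398.39 × £211.02 = £5,570,587.43.
Current sales = 72,670 × £211.02 = £15,334,823.40.
Margin of safety = £15,334,823.40 − £5,570,587.43 = £9,764,236.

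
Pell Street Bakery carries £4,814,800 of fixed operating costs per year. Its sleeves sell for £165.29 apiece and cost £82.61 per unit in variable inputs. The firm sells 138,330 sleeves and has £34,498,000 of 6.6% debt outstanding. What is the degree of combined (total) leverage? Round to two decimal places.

At 138,330 units, contribution = 138,330 × £82.68 = £11,437,124.40.
Operating income = contribution − fixed costs = £11,437,124.40 − £4,814,800 = £6,622,324.40. Interest = £2,276,868.00, so EBIT − I = £4,345,456.40.
Degree of total leverage = total CM / (EBIT − interest) = £11,437,124.40 / £4,345,456.40 = 2.6320.

2.63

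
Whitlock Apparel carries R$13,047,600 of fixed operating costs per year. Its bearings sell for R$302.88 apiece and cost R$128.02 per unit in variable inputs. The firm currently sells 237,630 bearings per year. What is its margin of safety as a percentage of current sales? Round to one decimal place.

68.6%

Each unit contributes R$302.88 − R$128.02 = R$174.86. Break-even units = R$13,047,600 ÷ R$174.86 = 74,617.41; break-even revenue = 74,617.41 × R$302.88 = R$22,600,120.60.
Actual sales revenue = 237,630 × R$302.88 = R$71,973,374.40.
Margin of safety = (R$71,973,374.40 − R$22,600,120.60) ÷ R$71,973,374.40 = 68.6%.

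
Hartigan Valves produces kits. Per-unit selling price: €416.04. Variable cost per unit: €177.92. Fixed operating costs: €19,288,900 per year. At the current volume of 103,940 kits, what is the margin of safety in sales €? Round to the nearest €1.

Each unit contributes €416.04 − €177.92 = €238.12. Break-even units = €19,288,900 ÷ €238.12 = 81,004.96; break-even revenue = 81,004.96 × €416.04 = €33,701,301.68.
Actual sales revenue = 103,940 × €416.04 = €43,243,197.60.
Margin of safety = €43,243,197.60 − €33,701,301.68 = €9,541,896.

€9,541,896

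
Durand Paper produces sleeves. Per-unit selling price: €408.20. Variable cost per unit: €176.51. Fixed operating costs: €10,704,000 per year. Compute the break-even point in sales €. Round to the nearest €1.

€18,858,703

Contribution margin per unit = €408.20 − €176.51 = €231.69, a CM ratio of €231.69 ÷ €408.20 = 0.5676.
Break-even sales = FC ÷ CM ratio = €10,704,000 × €408.20 / €231.69 = €18,858,703.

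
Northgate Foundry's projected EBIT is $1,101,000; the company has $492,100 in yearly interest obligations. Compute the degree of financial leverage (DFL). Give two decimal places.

Annual interest charges come to $492,100.00.
Degree of financial leverage = EBIT / (EBIT − interest) = $1,101,000 / $608,900.00 = 1.8082.

1.81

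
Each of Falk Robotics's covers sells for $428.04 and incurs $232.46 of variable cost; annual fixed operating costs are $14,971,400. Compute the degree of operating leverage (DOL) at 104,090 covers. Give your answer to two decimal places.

3.78

At 104,090 units, contribution = 104,090 × $195.58 = $20,357,922.20.
Operating income = contribution − fixed costs = $20,357,922.20 − $14,971,400 = $5,386,522.20.
DOL = contribution ÷ EBIT = $20,357,922.20 ÷ $5,386,522.20 = 3.7794.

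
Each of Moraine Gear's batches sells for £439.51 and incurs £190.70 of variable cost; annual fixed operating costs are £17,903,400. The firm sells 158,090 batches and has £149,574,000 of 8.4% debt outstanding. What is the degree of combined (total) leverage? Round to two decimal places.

At 158,090 units, contribution = 158,090 × £248.81 = £39,334,372.90.
EBIT = £39,334,372.90 − £17,903,400 = £21,430,972.90. Interest = £12,564,216.00, so EBIT − I = £8,866,756.90.
DCL = contribution ÷ (EBIT − I) = £39,334,372.90 ÷ £8,866,756.90 = 4.4362.

4.44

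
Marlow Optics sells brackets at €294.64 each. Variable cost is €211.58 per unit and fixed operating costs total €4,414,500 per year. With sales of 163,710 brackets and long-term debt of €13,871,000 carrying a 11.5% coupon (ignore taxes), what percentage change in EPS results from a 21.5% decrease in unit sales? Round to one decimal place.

-38.5%

At 163,710 units, contribution = 163,710 × €83.06 = €13,597,752.60.
EBIT = €13,597,752.60 − €4,414,500 = €9,183,252.60.
After interest of €1,595,165.00, pre-tax earnings = €7,588,087.60.
Degree of combined leverage = contribution ÷ (EBIT − I) = €13,597,752.60 ÷ €7,588,087.60 = 1.7920.
EPS therefore changes by 1.7920 × (-21.5%) = -38.5%.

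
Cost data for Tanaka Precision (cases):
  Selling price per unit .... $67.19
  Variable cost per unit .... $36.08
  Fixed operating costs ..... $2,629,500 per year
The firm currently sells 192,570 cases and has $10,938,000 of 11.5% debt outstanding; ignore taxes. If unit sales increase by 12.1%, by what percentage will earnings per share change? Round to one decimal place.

+34.5%

Total contribution margin = 192,570 × $31.11 = $5,990,852.70.
Subtracting fixed costs: EBIT = $5,990,852.70 − $2,629,500 = $3,361,352.70.
Interest = $1,257,870.00, so EBIT − I = $2,103,482.70.
DCL = total CM / (EBIT − I) = $5,990,852.70 / $2,103,482.70 = 2.8481.
%ΔEPS = DCL × %ΔSales = 2.8481 × +12.1% = +34.5%.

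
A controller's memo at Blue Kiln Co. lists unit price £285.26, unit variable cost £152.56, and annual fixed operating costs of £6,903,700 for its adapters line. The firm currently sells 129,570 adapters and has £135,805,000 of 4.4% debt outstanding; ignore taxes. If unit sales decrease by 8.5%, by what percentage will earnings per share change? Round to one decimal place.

-33.9%

Contribution at this volume is 129,570 × £132.70 = £17,193,939.00.
Operating income = contribution − fixed costs = £17,193,939.00 − £6,903,700 = £10,290,239.00.
Interest = £5,975,420.00, so EBIT − I = £4,314,819.00.
DCL = total CM / (EBIT − I) = £17,193,939.00 / £4,314,819.00 = 3.9849.
EPS therefore changes by 3.9849 × (-8.5%) = -33.9%.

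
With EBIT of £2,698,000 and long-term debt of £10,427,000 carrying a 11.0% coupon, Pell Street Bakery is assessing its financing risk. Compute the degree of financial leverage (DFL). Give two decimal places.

1.74

Interest = £1,146,970.00.
Degree of financial leverage = EBIT / (EBIT − interest) = £2,698,000 / £1,551,030.00 = 1.7395.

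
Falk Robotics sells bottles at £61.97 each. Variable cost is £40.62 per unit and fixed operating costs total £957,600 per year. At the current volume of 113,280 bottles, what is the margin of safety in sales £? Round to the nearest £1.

£4,240,455

Unit CM = price − variable cost = £61.97 − £40.62 = £21.35. Break-even units = £957,600 ÷ £21.35 = 44,852.46; break-even revenue = 44,852.46 × £61.97 = £2,779,506.89.
Actual sales revenue = 113,280 × £61.97 = £7,019,961.60.
Margin of safety = £7,019,961.60 − £2,779,506.89 = £4,240,455.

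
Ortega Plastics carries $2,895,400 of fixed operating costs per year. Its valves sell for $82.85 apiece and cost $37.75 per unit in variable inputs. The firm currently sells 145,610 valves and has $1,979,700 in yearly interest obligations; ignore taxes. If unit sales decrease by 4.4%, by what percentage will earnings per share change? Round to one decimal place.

-17.1%

Total contribution margin = 145,610 × $45.10 = $6,567,011.00.
Subtracting fixed costs: EBIT = $6,567,011.00 − $2,895,400 = $3,671,611.00.
Interest = $1,979,700.00, so EBIT − I = $1,691,911.00.
Degree of combined leverage = contribution ÷ (EBIT − I) = $6,567,011.00 ÷ $1,691,911.00 = 3.8814.
%ΔEPS = DCL × %ΔSales = 3.8814 × -4.4% = -17.1%.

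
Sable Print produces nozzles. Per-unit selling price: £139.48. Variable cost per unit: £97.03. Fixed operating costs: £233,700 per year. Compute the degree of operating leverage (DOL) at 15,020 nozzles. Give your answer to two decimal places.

1.58

Contribution at this volume is 15,020 × £42.45 = £637,599.00.
Operating income = contribution − fixed costs = £637,599.00 − £233,700 = £403,899.00.
DOL = contribution ÷ EBIT = £637,599.00 ÷ £403,899.00 = 1.5786.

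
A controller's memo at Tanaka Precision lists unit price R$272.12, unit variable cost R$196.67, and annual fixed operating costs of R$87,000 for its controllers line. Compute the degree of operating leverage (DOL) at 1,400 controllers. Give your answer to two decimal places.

At 1,400 units, contribution = 1,400 × R$75.45 = R$105,630.00.
Operating income = contribution − fixed costs = R$105,630.00 − R$87,000 = R$18,630.00.
DOL = contribution ÷ EBIT = R$105,630.00 ÷ R$18,630.00 = 5.6699.

5.67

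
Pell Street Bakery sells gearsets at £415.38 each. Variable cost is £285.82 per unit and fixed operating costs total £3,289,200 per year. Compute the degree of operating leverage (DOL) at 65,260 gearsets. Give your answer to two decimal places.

At 65,260 units, contribution = 65,260 × £129.56 = £8,455,085.60.
Subtracting fixed costs: EBIT = £8,455,085.60 − £3,289,200 = £5,165,885.60.
Degree of operating leverage = £8,455,085.60 / £5,165,885.60 = 1.6367.

1.64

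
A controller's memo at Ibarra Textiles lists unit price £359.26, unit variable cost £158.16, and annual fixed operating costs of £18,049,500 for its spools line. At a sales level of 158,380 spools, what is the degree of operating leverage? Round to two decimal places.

At 158,380 units, contribution = 158,380 × £201.10 = £31,850,218.00.
Subtracting fixed costs: EBIT = £31,850,218.00 − £18,049,500 = £13,800,718.00.
So DOL = total CM / EBIT = £31,850,218.00 / £13,800,718.00 = 2.3079.

2.31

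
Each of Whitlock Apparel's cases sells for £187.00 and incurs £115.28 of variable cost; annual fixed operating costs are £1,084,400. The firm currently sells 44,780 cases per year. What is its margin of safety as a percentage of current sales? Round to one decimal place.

66.2%

Contribution margin per unit = £187.00 − £115.28 = £71.72. Break-even units = £1,084,400 ÷ £71.72 = 15,119.91; break-even revenue = 15,119.91 × £187.00 = £2,827,423.31.
Actual sales revenue = 44,780 × £187.00 = £8,373,860.00.
Margin of safety = (£8,373,860.00 − £2,827,423.31) ÷ £8,373,860.00 = 66.2%.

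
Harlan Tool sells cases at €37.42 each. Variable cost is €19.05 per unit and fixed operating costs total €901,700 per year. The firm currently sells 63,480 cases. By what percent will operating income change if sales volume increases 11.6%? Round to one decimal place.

Contribution at this volume is 63,480 × €18.37 = €1,166,127.60.
Subtracting fixed costs: EBIT = €1,166,127.60 − €901,700 = €264,427.60.
Degree of operating leverage = €1,166,127.60 / €264,427.60 = 4.4100.
Operating income changes by 4.4100 × +11.6% = +51.2%.

+51.2%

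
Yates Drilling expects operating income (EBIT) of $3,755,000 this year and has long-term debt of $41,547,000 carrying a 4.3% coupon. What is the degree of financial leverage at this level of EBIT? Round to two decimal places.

1.91

Annual interest charges come to $1,786,521.00.
DFL = EBIT ÷ (EBIT − I) = $3,755,000 ÷ ($3,755,000 − $1,786,521.00) = $3,755,000 ÷ $1,968,479.00 = 1.9076.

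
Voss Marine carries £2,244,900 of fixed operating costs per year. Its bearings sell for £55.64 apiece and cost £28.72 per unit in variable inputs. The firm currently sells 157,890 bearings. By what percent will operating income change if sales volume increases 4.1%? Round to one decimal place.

Contribution at this volume is 157,890 × £26.92 = £4,250,398.80.
EBIT = £4,250,398.80 − £2,244,900 = £2,005,498.80.
DOL = contribution ÷ EBIT = £4,250,398.80 ÷ £2,005,498.80 = 2.1194.
%ΔEBIT = DOL × %ΔSales = 2.1194 × +4.1% = +8.7%.

+8.7%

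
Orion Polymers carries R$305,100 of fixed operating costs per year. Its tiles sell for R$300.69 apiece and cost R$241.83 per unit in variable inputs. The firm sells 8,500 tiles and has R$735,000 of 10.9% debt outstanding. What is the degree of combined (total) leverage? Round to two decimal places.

At 8,500 units, contribution = 8,500 × R$58.86 = R$500,310.00.
Subtracting fixed costs: EBIT = R$500,310.00 − R$305,100 = R$195,210.00. Interest = R$80,115.00, so EBIT − I = R$115,095.00.
Degree of total leverage = total CM / (EBIT − interest) = R$500,310.00 / R$115,095.00 = 4.3469.

4.35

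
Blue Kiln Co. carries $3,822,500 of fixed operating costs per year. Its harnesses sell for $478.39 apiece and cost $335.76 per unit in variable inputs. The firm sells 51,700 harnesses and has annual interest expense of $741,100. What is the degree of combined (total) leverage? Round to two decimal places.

Total contribution margin = 51,700 × $142.63 = $7,373,971.00.
EBIT = $7,373,971.00 − $3,822,500 = $3,551,471.00. Interest = $741,100.00, so EBIT − I = $2,810,371.00.
DCL = contribution ÷ (EBIT − I) = $7,373,971.00 ÷ $2,810,371.00 = 2.6238.

2.62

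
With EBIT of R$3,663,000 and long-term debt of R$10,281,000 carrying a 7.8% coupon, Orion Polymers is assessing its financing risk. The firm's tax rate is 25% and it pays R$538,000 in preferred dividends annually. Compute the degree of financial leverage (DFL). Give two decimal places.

1.71

Annual interest charges come to R$801,918.00.
Preferred dividends grossed up pre-tax: R$538,000 / (1 − 0.25) = R$717,333.33.
DFL = EBIT ÷ [EBIT − I − D_p/(1−t)] = R$3,663,000 ÷ [R$3,663,000 − R$801,918.00 − R$717,333.33] = R$3,663,000 ÷ R$2,143,748.67 = 1.7087.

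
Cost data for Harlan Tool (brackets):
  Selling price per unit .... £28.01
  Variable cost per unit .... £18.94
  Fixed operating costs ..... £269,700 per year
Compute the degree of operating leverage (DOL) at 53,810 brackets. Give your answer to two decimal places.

2.24

Contribution at this volume is 53,810 × £9.07 = £488,056.70.
Operating income = contribution − fixed costs = £488,056.70 − £269,700 = £218,356.70.
So DOL = total CM / EBIT = £488,056.70 / £218,356.70 = 2.2351.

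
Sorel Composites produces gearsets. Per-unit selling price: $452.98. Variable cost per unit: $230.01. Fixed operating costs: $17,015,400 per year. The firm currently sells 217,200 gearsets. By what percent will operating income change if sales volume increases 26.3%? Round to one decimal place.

+40.5%

At 217,200 units, contribution = 217,200 × $222.97 = $48,429,084.00.
Subtracting fixed costs: EBIT = $48,429,084.00 − $17,015,400 = $31,413,684.00.
So DOL = total CM / EBIT = $48,429,084.00 / $31,413,684.00 = 1.5417.
Operating income changes by 1.5417 × +26.3% = +40.5%.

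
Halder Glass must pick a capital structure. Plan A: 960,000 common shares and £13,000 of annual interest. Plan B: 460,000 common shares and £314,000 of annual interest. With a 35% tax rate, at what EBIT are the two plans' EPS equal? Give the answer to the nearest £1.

£590,920

At indifference, (EBIT − 13,000)(1 − t)/960,000 = (EBIT − 314,000)(1 − t)/460,000.
The (1 − t) factor cancels: (EBIT − 13,000) × 460,000 = (EBIT − 314,000) × 960,000.
EBIT × (960,000 − 460,000) = 314,000 × 960,000 − 13,000 × 460,000 = 295,460,000,000, so EBIT = 295,460,000,000 ÷ 500,000 = 590,920.00.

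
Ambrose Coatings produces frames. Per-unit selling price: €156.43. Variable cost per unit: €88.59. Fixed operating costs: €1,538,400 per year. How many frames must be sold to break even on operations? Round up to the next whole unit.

22,677 frames

Contribution margin per unit = €156.43 − €88.59 = €67.84.
Break-even volume = fixed costs ÷ CM per unit = €1,538,400 ÷ €67.84 = 22,676.89, so 22,677 frames.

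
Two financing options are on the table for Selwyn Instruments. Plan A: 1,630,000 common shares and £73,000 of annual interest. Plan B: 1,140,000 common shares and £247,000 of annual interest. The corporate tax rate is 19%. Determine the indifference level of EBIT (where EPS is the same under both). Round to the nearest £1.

£651,816

Set EPS_A = EPS_B: (EBIT − £73,000)(1 − 0.19) ÷ 1,630,000 = (EBIT − £247,000)(1 − 0.19) ÷ 1,140,000.
Cancelling (1 − t) and cross-multiplying: 1,140,000·(EBIT − 73,000) = 1,630,000·(EBIT − 247,000).
EBIT × (1,630,000 − 1,140,000) = 247,000 × 1,630,000 − 73,000 × 1,140,000 = 319,390,000,000, so EBIT = 319,390,000,000 ÷ 490,000 = 651,816.33.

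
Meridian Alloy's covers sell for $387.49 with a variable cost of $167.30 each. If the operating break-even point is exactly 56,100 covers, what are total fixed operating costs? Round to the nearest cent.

$12,352,659.00

Unit CM = price − variable cost = $387.49 − $167.30 = $220.19.
Fixed costs = break-even units × CM = 56,100 × $220.19 = $12,352,659.00.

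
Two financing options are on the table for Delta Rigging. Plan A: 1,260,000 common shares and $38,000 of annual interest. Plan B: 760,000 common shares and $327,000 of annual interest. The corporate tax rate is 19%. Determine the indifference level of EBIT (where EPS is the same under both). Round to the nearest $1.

At indifference, (EBIT − 38,000)(1 − t)/1,260,000 = (EBIT − 327,000)(1 − t)/760,000.
The (1 − t) factor cancels: (EBIT − 38,000) × 760,000 = (EBIT − 327,000) × 1,260,000.
Solving, EBIT = (327,000·1,260,000 − 38,000·760,000) / (1,260,000 − 760,000) = 383,140,000,000 / 500,000 = 766,280.00.

$766,280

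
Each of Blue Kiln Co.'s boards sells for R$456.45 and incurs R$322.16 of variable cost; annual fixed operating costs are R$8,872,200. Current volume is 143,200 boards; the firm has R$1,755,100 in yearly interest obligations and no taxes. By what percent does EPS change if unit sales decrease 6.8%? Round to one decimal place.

Total contribution margin = 143,200 × R$134.29 = R$19,230,328.00.
EBIT = R$19,230,328.00 − R$8,872,200 = R$10,358,128.00.
After interest of R$1,755,100.00, pre-tax earnings = R$8,603,028.00.
Degree of combined leverage = contribution ÷ (EBIT − I) = R$19,230,328.00 ÷ R$8,603,028.00 = 2.2353.
%ΔEPS = DCL × %ΔSales = 2.2353 × -6.8% = -15.2%.

-15.2%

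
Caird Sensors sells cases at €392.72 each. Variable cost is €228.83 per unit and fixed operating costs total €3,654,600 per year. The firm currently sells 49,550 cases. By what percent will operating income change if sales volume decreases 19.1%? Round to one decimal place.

At 49,550 units, contribution = 49,550 × €163.89 = €8,120,749.50.
Subtracting fixed costs: EBIT = €8,120,749.50 − €3,654,600 = €4,466,149.50.
Degree of operating leverage = €8,120,749.50 / €4,466,149.50 = 1.8183.
So EBIT moves 1.8183 × (-19.1%) = -34.7%.

-34.7%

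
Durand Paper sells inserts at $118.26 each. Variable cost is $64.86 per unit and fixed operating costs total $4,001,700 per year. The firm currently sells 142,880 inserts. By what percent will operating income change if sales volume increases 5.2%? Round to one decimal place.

+10.9%

At 142,880 units, contribution = 142,880 × $53.40 = $7,629,792.00.
EBIT = $7,629,792.00 − $4,001,700 = $3,628,092.00.
DOL = contribution ÷ EBIT = $7,629,792.00 ÷ $3,628,092.00 = 2.1030.
%ΔEBIT = DOL × %ΔSales = 2.1030 × +5.2% = +10.9%.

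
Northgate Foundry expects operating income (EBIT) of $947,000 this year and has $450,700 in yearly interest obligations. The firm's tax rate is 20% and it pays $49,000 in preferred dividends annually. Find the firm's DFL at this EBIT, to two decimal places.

2.18

Interest = $450,700.00.
Preferred dividends grossed up pre-tax: $49,000 / (1 − 0.20) = $61,250.00.
DFL = EBIT ÷ [EBIT − I − D_p/(1−t)] = $947,000 ÷ [$947,000 − $450,700.00 − $61,250.00] = $947,000 ÷ $435,050.00 = 2.1768.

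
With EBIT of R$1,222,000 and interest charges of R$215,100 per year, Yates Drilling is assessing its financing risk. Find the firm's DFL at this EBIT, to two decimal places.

Interest = R$215,100.00.
DFL = EBIT ÷ (EBIT − I) = R$1,222,000 ÷ (R$1,222,000 − R$215,100.00) = R$1,222,000 ÷ R$1,006,900.00 = 1.2136.

1.21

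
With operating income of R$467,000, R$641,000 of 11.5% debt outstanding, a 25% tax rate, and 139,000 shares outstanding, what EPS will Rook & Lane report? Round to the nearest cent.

Pre-tax income = R$467,000 − R$73,715.00 = R$393,285.00.
After tax at 25%: net income = R$393,285.00 × 0.75 = R$294,963.75.
Per share: R$294,963.75 / 139,000 shares = R$2.12.

R$2.12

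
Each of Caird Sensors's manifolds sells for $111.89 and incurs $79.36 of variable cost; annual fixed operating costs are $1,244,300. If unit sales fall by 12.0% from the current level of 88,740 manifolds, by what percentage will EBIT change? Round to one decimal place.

-21.1%

At 88,740 units, contribution = 88,740 × $32.53 = $2,886,712.20.
EBIT = $2,886,712.20 − $1,244,300 = $1,642,412.20.
Degree of operating leverage = $2,886,712.20 / $1,642,412.20 = 1.7576.
So EBIT moves 1.7576 × (-12.0%) = -21.1%.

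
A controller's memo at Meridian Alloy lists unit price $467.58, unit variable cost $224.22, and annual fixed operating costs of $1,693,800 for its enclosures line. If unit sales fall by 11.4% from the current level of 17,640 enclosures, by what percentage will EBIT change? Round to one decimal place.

-18.8%

Contribution at this volume is 17,640 × $243.36 = $4,292,870.40.
EBIT = $4,292,870.40 − $1,693,800 = $2,599,070.40.
DOL = contribution ÷ EBIT = $4,292,870.40 ÷ $2,599,070.40 = 1.6517.
%ΔEBIT = DOL × %ΔSales = 1.6517 × -11.4% = -18.8%.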